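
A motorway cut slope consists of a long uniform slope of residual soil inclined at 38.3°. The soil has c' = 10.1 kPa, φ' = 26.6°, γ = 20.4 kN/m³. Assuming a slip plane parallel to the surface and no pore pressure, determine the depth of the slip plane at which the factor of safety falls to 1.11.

z = 2.14 m

Setting FS = 1.11 in FS = [c' + γz cos²β tanφ'] / [γz sinβ cosβ] and solving for z:
z = c' / [γ cosβ (FS·sinβ − cosβ·tanφ')]
  = 10.1 / [20.4·cos38.3°·(1.11·sin38.3° − cos38.3°·tan26.6°)]
  = 10.1 / [20.4·0.7848·(1.11·0.6198 − 0.7848·0.5008)]
  = 10.1 / 4.7223 = 2.139 m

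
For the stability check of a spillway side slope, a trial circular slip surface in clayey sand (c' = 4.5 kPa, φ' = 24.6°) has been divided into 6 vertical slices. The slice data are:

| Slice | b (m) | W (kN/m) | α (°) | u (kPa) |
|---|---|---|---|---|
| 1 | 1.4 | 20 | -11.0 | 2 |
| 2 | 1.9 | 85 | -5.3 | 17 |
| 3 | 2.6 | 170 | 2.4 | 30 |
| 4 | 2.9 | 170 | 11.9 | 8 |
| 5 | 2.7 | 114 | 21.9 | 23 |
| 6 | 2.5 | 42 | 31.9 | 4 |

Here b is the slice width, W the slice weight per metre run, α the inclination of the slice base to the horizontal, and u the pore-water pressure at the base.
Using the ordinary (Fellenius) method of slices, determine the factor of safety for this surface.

FS = 2.46

Ordinary method of slices: FS = Σ[c'·Δl_i + (W_i cosα_i − u_i·Δl_i)·tanφ'] / Σ W_i sinα_i, with Δl_i = b_i / cosα_i.
Slice 1: Δl = 1.4/cos(-11.0°) = 1.426 m; N'_1 = 20·cos(-11.0°) − 2·1.426 = 16.8; c'Δl = 6.42; W sinα = -3.8
Slice 2: Δl = 1.9/cos(-5.3°) = 1.908 m; N'_2 = 85·cos(-5.3°) − 17·1.908 = 52.2; c'Δl = 8.59; W sinα = -7.9
Slice 3: Δl = 2.6/cos2.4° = 2.602 m; N'_3 = 170·cos2.4° − 30·2.602 = 91.8; c'Δl = 11.71; W sinα = 7.1
Slice 4: Δl = 2.9/cos11.9° = 2.964 m; N'_4 = 170·cos11.9° − 8·2.964 = 142.6; c'Δl = 13.34; W sinα = 35.1
Slice 5: Δl = 2.7/cos21.9° = 2.910 m; N'_5 = 114·cos21.9° − 23·2.910 = 38.8; c'Δl = 13.09; W sinα = 42.5
Slice 6: Δl = 2.5/cos31.9° = 2.945 m; N'_6 = 42·cos31.9° − 4·2.945 = 23.9; c'Δl = 13.25; W sinα = 22.2
Σc'Δl = 66.4 kN/m; ΣN' = 366.1 kN/m; ΣW sinα = 95.2 kN/m
Resisting = 66.4 + 366.1·tan24.6° = 66.4 + 167.6 = 234.0 kN/m
FS = 234.0 / 95.2 = 2.458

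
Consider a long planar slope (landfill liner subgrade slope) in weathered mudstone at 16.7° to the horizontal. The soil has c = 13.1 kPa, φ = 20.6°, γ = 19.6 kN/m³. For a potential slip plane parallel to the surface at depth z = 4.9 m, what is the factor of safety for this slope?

For an infinite slope with a slip plane parallel to the surface (no pore pressure): FS = [c + γz cos²β tanφ] / [γz sinβ cosβ].
γz = 19.6·4.9 = 96.04 kN/m²
Numerator = 13.1 + 96.04·cos²16.7°·tan20.6° = 13.1 + 96.04·0.9174·0.3759 = 46.218 kPa
Denominator = 96.04·sin16.7°·cos16.7° = 96.04·0.2874·0.9578 = 26.434 kPa
FS = 46.218 / 26.434 = 1.748

FS = 1.75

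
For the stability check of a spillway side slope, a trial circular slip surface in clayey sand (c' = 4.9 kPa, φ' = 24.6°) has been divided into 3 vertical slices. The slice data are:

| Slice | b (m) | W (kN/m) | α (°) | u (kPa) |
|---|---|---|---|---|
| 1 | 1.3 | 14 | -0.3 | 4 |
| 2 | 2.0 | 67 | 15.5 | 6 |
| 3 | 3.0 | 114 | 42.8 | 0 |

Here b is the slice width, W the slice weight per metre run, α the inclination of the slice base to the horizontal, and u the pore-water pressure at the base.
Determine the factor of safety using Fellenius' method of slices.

FS = 1.08

Ordinary method of slices: FS = Σ[c'·Δl_i + (W_i cosα_i − u_i·Δl_i)·tanφ'] / Σ W_i sinα_i, with Δl_i = b_i / cosα_i.
Slice 1: Δl = 1.3/cos(-0.3°) = 1.300 m; N'_1 = 14·cos(-0.3°) − 4·1.300 = 8.8; c'Δl = 6.37; W sinα = -0.1
Slice 2: Δl = 2.0/cos15.5° = 2.075 m; N'_2 = 67·cos15.5° − 6·2.075 = 52.1; c'Δl = 10.17; W sinα = 17.9
Slice 3: Δl = 3.0/cos42.8° = 4.089 m; N'_3 = 114·cos42.8° − 0·4.089 = 83.6; c'Δl = 20.03; W sinα = 77.5
Σc'Δl = 36.6 kN/m; ΣN' = 144.6 kN/m; ΣW sinα = 95.3 kN/m
Resisting = 36.6 + 144.6·tan24.6° = 36.6 + 66.2 = 102.8 kN/m
FS = 102.8 / 95.3 = 1.078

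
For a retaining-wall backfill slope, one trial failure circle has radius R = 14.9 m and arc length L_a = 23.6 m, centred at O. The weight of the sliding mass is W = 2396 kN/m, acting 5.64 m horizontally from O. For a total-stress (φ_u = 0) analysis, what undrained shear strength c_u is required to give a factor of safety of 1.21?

FS = c_u·L_a·R / (W·d), so c_u = FS·W·d / (L_a·R).
c_u = 1.21·2396·5.64 / (23.60·14.9) = 16351.3 / 351.64 = 46.50 kPa

c_u = 46.5 kPa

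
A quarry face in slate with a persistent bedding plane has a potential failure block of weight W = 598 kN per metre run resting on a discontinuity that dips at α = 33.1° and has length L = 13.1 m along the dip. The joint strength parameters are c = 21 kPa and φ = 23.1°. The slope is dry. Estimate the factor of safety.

Resolving the block weight along and normal to the plane and applying the Mohr–Coulomb strength on the joint:
N' = W cosα = 598·cos33.1° = 501.0 kN/m
Driving force T = W sinα = 598·sin33.1° = 326.6 kN/m
Resisting force R = c·L + N'·tanφ = 21·13.1 + 501.0·tan23.1° = 275.1 + 213.7 = 488.8 kN/m
FS = R / T = 488.8 / 326.6 = 1.497

FS = 1.50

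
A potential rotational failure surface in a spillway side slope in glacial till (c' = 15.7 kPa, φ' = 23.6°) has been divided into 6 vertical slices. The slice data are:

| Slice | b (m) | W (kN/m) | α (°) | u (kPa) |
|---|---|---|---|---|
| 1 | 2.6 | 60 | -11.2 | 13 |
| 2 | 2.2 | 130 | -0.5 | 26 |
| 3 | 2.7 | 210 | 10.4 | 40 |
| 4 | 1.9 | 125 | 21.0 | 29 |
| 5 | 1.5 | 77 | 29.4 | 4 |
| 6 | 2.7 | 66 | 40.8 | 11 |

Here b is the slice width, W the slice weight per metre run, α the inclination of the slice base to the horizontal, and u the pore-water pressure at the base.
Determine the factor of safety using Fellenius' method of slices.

FS = 2.49

Ordinary method of slices: FS = Σ[c'·Δl_i + (W_i cosα_i − u_i·Δl_i)·tanφ'] / Σ W_i sinα_i, with Δl_i = b_i / cosα_i.
Slice 1: Δl = 2.6/cos(-11.2°) = 2.650 m; N'_1 = 60·cos(-11.2°) − 13·2.650 = 24.4; c'Δl = 41.61; W sinα = -11.7
Slice 2: Δl = 2.2/cos(-0.5°) = 2.200 m; N'_2 = 130·cos(-0.5°) − 26·2.200 = 72.8; c'Δl = 34.54; W sinα = -1.1
Slice 3: Δl = 2.7/cos10.4° = 2.745 m; N'_3 = 210·cos10.4° − 40·2.745 = 96.7; c'Δl = 43.10; W sinα = 37.9
Slice 4: Δl = 1.9/cos21.0° = 2.035 m; N'_4 = 125·cos21.0° − 29·2.035 = 57.7; c'Δl = 31.95; W sinα = 44.8
Slice 5: Δl = 1.5/cos29.4° = 1.722 m; N'_5 = 77·cos29.4° − 4·1.722 = 60.2; c'Δl = 27.03; W sinα = 37.8
Slice 6: Δl = 2.7/cos40.8° = 3.567 m; N'_6 = 66·cos40.8° − 11·3.567 = 10.7; c'Δl = 56.00; W sinα = 43.1
Σc'Δl = 234.2 kN/m; ΣN' = 322.5 kN/m; ΣW sinα = 150.8 kN/m
Resisting = 234.2 + 322.5·tan23.6° = 234.2 + 140.9 = 375.1 kN/m
FS = 375.1 / 150.8 = 2.487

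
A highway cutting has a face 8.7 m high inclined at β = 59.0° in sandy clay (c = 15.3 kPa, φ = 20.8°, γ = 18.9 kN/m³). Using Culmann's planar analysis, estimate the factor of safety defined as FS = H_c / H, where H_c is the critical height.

FS = 1.39

H_c = (4c/γ) · sinβ cosφ / [1 − cos(β − φ)]
    = (4·15.3/18.9) · sin59.0°·cos20.8° / [1 − cos38.2°]
    = 3.238 · 0.8013 / 0.2141 = 12.12 m
FS = H_c / H = 12.12 / 8.7 = 1.393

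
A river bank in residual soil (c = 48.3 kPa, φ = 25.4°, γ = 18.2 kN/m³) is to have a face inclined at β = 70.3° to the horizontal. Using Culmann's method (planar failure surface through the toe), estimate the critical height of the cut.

Culmann's analysis gives the critical failure plane at α_cr = (β + φ)/2 = (70.3 + 25.4)/2 = 47.8°, and the critical height
H_c = (4c/γ) · sinβ cosφ / [1 − cos(β − φ)]
    = (4·48.3/18.2) · sin70.3°·cos25.4° / [1 − cos(44.9°)]
    = 10.615 · 0.9415·0.9033 / [1 − 0.7083]
    = 10.615 · 0.8505 / 0.2917
    = 30.95 m

H_c = 30.95 m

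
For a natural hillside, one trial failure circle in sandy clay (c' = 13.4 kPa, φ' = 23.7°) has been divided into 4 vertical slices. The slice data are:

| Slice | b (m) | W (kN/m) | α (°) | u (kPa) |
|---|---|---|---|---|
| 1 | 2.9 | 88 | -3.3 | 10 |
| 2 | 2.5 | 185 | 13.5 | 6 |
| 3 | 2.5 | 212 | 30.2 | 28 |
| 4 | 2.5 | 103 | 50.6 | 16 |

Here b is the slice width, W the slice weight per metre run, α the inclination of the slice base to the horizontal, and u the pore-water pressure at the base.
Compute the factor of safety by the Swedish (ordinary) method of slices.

Ordinary method of slices: FS = Σ[c'·Δl_i + (W_i cosα_i − u_i·Δl_i)·tanφ'] / Σ W_i sinα_i, with Δl_i = b_i / cosα_i.
Slice 1: Δl = 2.9/cos(-3.3°) = 2.905 m; N'_1 = 88·cos(-3.3°) − 10·2.905 = 58.8; c'Δl = 38.92; W sinα = -5.1
Slice 2: Δl = 2.5/cos13.5° = 2.571 m; N'_2 = 185·cos13.5° − 6·2.571 = 164.5; c'Δl = 34.45; W sinα = 43.2
Slice 3: Δl = 2.5/cos30.2° = 2.893 m; N'_3 = 212·cos30.2° − 28·2.893 = 102.2; c'Δl = 38.76; W sinα = 106.6
Slice 4: Δl = 2.5/cos50.6° = 3.939 m; N'_4 = 103·cos50.6° − 16·3.939 = 2.4; c'Δl = 52.78; W sinα = 79.6
Σc'Δl = 164.9 kN/m; ΣN' = 327.9 kN/m; ΣW sinα = 224.4 kN/m
Resisting = 164.9 + 327.9·tan23.7° = 164.9 + 143.9 = 308.8 kN/m
FS = 308.8 / 224.4 = 1.377

FS = 1.38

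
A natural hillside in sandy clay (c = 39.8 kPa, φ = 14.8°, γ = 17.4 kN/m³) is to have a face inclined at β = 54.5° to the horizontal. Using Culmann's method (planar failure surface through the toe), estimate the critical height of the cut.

Culmann's analysis gives the critical failure plane at α_cr = (β + φ)/2 = (54.5 + 14.8)/2 = 34.6°, and the critical height
H_c = (4c/γ) · sinβ cosφ / [1 − cos(β − φ)]
    = (4·39.8/17.4) · sin54.5°·cos14.8° / [1 − cos(39.7°)]
    = 9.149 · 0.8141·0.9668 / [1 − 0.7694]
    = 9.149 · 0.7871 / 0.2306
    = 31.23 m

H_c = 31.23 m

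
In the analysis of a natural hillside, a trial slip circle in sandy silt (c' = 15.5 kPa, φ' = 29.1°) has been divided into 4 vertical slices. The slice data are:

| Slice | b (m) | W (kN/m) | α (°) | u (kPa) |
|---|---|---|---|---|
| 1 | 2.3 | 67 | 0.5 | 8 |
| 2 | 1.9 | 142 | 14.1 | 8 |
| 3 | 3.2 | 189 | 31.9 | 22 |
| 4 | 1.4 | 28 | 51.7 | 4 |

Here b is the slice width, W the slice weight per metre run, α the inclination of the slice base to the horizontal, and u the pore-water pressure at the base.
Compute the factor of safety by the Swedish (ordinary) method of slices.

FS = 1.92

Ordinary method of slices: FS = Σ[c'·Δl_i + (W_i cosα_i − u_i·Δl_i)·tanφ'] / Σ W_i sinα_i, with Δl_i = b_i / cosα_i.
Slice 1: Δl = 2.3/cos0.5° = 2.300 m; N'_1 = 67·cos0.5° − 8·2.300 = 48.6; c'Δl = 35.65; W sinα = 0.6
Slice 2: Δl = 1.9/cos14.1° = 1.959 m; N'_2 = 142·cos14.1° − 8·1.959 = 122.0; c'Δl = 30.36; W sinα = 34.6
Slice 3: Δl = 3.2/cos31.9° = 3.769 m; N'_3 = 189·cos31.9° − 22·3.769 = 77.5; c'Δl = 58.42; W sinα = 99.9
Slice 4: Δl = 1.4/cos51.7° = 2.259 m; N'_4 = 28·cos51.7° − 4·2.259 = 8.3; c'Δl = 35.01; W sinα = 22.0
Σc'Δl = 159.5 kN/m; ΣN' = 256.5 kN/m; ΣW sinα = 157.0 kN/m
Resisting = 159.5 + 256.5·tan29.1° = 159.5 + 142.8 = 302.2 kN/m
FS = 302.2 / 157.0 = 1.925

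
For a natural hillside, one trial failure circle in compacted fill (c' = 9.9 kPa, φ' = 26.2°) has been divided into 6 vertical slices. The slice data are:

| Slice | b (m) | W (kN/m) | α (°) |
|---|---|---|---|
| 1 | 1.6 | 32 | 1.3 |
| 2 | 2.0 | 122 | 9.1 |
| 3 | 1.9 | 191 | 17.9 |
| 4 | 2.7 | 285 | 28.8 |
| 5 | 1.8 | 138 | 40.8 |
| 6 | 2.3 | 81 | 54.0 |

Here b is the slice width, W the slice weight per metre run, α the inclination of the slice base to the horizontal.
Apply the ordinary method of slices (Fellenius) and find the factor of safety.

Ordinary method of slices: FS = Σ[c'·Δl_i + (W_i cosα_i)·tanφ'] / Σ W_i sinα_i, with Δl_i = b_i / cosα_i.
Slice 1: Δl = 1.6/cos1.3° = 1.600 m; N'_1 = 32·cos1.3° = 32.0; c'Δl = 15.84; W sinα = 0.7
Slice 2: Δl = 2.0/cos9.1° = 2.025 m; N'_2 = 122·cos9.1° = 120.5; c'Δl = 20.05; W sinα = 19.3
Slice 3: Δl = 1.9/cos17.9° = 1.997 m; N'_3 = 191·cos17.9° = 181.8; c'Δl = 19.77; W sinα = 58.7
Slice 4: Δl = 2.7/cos28.8° = 3.081 m; N'_4 = 285·cos28.8° = 249.7; c'Δl = 30.50; W sinα = 137.3
Slice 5: Δl = 1.8/cos40.8° = 2.378 m; N'_5 = 138·cos40.8° = 104.5; c'Δl = 23.54; W sinα = 90.2
Slice 6: Δl = 2.3/cos54.0° = 3.913 m; N'_6 = 81·cos54.0° = 47.6; c'Δl = 38.74; W sinα = 65.5
Σc'Δl = 148.4 kN/m; ΣN' = 736.0 kN/m; ΣW sinα = 371.7 kN/m
Resisting = 148.4 + 736.0·tan26.2° = 148.4 + 362.2 = 510.6 kN/m
FS = 510.6 / 371.7 = 1.374

FS = 1.37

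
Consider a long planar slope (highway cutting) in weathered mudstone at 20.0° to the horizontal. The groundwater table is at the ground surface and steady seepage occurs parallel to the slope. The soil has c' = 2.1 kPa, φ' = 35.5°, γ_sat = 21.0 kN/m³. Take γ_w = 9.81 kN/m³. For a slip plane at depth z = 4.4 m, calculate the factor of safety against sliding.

With seepage parallel to the slope and the water table at the surface, the effective normal stress on the slip plane uses the buoyant unit weight γ' = γ_sat − γ_w while the driving shear stress uses γ_sat:
FS = [c' + γ' z cos²β tanφ'] / [γ_sat z sinβ cosβ]
γ' = 21.0 − 9.81 = 11.19 kN/m³
Numerator = 2.1 + 11.19·4.4·cos²20.0°·tan35.5° = 2.1 + 11.19·4.4·0.8830·0.7133 = 33.111 kPa
Denominator = 21.0·4.4·sin20.0°·cos20.0° = 21.0·4.4·0.3420·0.9397 = 29.697 kPa
FS = 33.111 / 29.697 = 1.115

FS = 1.11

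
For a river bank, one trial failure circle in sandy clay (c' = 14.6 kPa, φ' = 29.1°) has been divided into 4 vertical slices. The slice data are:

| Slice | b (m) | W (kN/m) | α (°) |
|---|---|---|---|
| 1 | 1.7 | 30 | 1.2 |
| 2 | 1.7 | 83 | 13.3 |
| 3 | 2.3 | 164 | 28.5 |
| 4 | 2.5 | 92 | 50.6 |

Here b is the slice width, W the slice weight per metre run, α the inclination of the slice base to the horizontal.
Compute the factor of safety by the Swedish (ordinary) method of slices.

Ordinary method of slices: FS = Σ[c'·Δl_i + (W_i cosα_i)·tanφ'] / Σ W_i sinα_i, with Δl_i = b_i / cosα_i.
Slice 1: Δl = 1.7/cos1.2° = 1.700 m; N'_1 = 30·cos1.2° = 30.0; c'Δl = 24.83; W sinα = 0.6
Slice 2: Δl = 1.7/cos13.3° = 1.747 m; N'_2 = 83·cos13.3° = 80.8; c'Δl = 25.50; W sinα = 19.1
Slice 3: Δl = 2.3/cos28.5° = 2.617 m; N'_3 = 164·cos28.5° = 144.1; c'Δl = 38.21; W sinα = 78.3
Slice 4: Δl = 2.5/cos50.6° = 3.939 m; N'_4 = 92·cos50.6° = 58.4; c'Δl = 57.50; W sinα = 71.1
Σc'Δl = 146.0 kN/m; ΣN' = 313.3 kN/m; ΣW sinα = 169.1 kN/m
Resisting = 146.0 + 313.3·tan29.1° = 146.0 + 174.4 = 320.4 kN/m
FS = 320.4 / 169.1 = 1.895

FS = 1.90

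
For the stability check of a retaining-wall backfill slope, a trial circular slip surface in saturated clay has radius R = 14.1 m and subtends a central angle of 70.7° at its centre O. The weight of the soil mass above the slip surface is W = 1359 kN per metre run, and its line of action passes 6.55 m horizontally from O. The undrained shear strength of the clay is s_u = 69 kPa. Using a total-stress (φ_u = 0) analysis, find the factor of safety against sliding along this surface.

Taking moments about the centre O, the resisting moment is provided by the undrained shear strength acting along the arc:
Arc length L_a = R·θ = 14.1·(70.7°·π/180) = 14.1·1.2339 = 17.40 m
M_R = s_u·L_a·R = 69·17.40·14.1 = 16927.2 kN·m/m
M_D = W·d = 1359·6.55 = 8901.4 kN·m/m
FS = M_R / M_D = 16927.2 / 8901.4 = 1.902

FS = 1.90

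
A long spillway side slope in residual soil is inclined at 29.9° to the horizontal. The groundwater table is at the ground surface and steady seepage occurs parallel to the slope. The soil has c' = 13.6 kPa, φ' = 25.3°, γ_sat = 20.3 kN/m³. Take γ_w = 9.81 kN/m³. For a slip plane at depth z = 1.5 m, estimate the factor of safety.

FS = 1.46

With seepage parallel to the slope and the water table at the surface, the effective normal stress on the slip plane uses the buoyant unit weight γ' = γ_sat − γ_w while the driving shear stress uses γ_sat:
FS = [c' + γ' z cos²β tanφ'] / [γ_sat z sinβ cosβ]
γ' = 20.3 − 9.81 = 10.49 kN/m³
Numerator = 13.6 + 10.49·1.5·cos²29.9°·tan25.3° = 13.6 + 10.49·1.5·0.7515·0.4727 = 19.190 kPa
Denominator = 20.3·1.5·sin29.9°·cos29.9° = 20.3·1.5·0.4985·0.8669 = 13.159 kPa
FS = 19.190 / 13.159 = 1.458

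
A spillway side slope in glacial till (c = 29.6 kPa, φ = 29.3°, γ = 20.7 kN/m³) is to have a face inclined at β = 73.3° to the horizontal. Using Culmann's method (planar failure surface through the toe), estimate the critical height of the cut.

Culmann's analysis gives the critical failure plane at α_cr = (β + φ)/2 = (73.3 + 29.3)/2 = 51.3°, and the critical height
H_c = (4c/γ) · sinβ cosφ / [1 − cos(β − φ)]
    = (4·29.6/20.7) · sin73.3°·cos29.3° / [1 − cos(44.0°)]
    = 5.720 · 0.9578·0.8721 / [1 − 0.7193]
    = 5.720 · 0.8353 / 0.2807
    = 17.02 m

H_c = 17.02 m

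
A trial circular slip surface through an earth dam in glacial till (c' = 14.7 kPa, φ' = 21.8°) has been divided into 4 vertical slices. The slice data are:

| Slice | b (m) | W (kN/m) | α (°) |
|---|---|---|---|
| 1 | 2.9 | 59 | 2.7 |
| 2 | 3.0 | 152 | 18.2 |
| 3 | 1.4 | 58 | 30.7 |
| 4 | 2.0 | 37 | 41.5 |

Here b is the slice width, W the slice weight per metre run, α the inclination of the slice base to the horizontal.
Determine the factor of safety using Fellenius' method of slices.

FS = 2.54

Ordinary method of slices: FS = Σ[c'·Δl_i + (W_i cosα_i)·tanφ'] / Σ W_i sinα_i, with Δl_i = b_i / cosα_i.
Slice 1: Δl = 2.9/cos2.7° = 2.903 m; N'_1 = 59·cos2.7° = 58.9; c'Δl = 42.68; W sinα = 2.8
Slice 2: Δl = 3.0/cos18.2° = 3.158 m; N'_2 = 152·cos18.2° = 144.4; c'Δl = 46.42; W sinα = 47.5
Slice 3: Δl = 1.4/cos30.7° = 1.628 m; N'_3 = 58·cos30.7° = 49.9; c'Δl = 23.93; W sinα = 29.6
Slice 4: Δl = 2.0/cos41.5° = 2.670 m; N'_4 = 37·cos41.5° = 27.7; c'Δl = 39.25; W sinα = 24.5
Σc'Δl = 152.3 kN/m; ΣN' = 280.9 kN/m; ΣW sinα = 104.4 kN/m
Resisting = 152.3 + 280.9·tan21.8° = 152.3 + 112.4 = 264.6 kN/m
FS = 264.6 / 104.4 = 2.535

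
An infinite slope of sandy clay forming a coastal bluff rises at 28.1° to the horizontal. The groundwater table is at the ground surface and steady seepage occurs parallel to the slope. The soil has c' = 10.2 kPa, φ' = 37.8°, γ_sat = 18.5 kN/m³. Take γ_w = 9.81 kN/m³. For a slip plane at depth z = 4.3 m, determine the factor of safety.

FS = 0.99

With seepage parallel to the slope and the water table at the surface, the effective normal stress on the slip plane uses the buoyant unit weight γ' = γ_sat − γ_w while the driving shear stress uses γ_sat:
FS = [c' + γ' z cos²β tanφ'] / [γ_sat z sinβ cosβ]
γ' = 18.5 − 9.81 = 8.69 kN/m³
Numerator = 10.2 + 8.69·4.3·cos²28.1°·tan37.8° = 10.2 + 8.69·4.3·0.7781·0.7757 = 32.754 kPa
Denominator = 18.5·4.3·sin28.1°·cos28.1° = 18.5·4.3·0.4710·0.8821 = 33.052 kPa
FS = 32.754 / 33.052 = 0.991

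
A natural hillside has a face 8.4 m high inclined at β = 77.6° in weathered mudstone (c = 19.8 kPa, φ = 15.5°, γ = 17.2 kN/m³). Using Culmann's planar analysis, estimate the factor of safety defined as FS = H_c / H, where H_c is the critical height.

FS = 0.97

H_c = (4c/γ) · sinβ cosφ / [1 − cos(β − φ)]
    = (4·19.8/17.2) · sin77.6°·cos15.5° / [1 − cos62.1°]
    = 4.605 · 0.9412 / 0.5321 = 8.14 m
FS = H_c / H = 8.14 / 8.4 = 0.970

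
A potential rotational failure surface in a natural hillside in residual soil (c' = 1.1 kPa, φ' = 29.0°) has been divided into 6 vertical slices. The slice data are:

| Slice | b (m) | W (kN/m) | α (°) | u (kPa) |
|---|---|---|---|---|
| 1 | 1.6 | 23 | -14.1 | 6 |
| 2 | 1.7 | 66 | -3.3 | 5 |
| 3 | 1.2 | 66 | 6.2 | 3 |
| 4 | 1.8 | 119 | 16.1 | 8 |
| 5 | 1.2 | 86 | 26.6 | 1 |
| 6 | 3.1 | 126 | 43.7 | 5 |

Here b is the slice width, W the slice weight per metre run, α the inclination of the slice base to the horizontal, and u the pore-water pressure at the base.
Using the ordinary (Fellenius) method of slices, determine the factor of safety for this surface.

FS = 1.42

Ordinary method of slices: FS = Σ[c'·Δl_i + (W_i cosα_i − u_i·Δl_i)·tanφ'] / Σ W_i sinα_i, with Δl_i = b_i / cosα_i.
Slice 1: Δl = 1.6/cos(-14.1°) = 1.650 m; N'_1 = 23·cos(-14.1°) − 6·1.650 = 12.4; c'Δl = 1.81; W sinα = -5.6
Slice 2: Δl = 1.7/cos(-3.3°) = 1.703 m; N'_2 = 66·cos(-3.3°) − 5·1.703 = 57.4; c'Δl = 1.87; W sinα = -3.8
Slice 3: Δl = 1.2/cos6.2° = 1.207 m; N'_3 = 66·cos6.2° − 3·1.207 = 62.0; c'Δl = 1.33; W sinα = 7.1
Slice 4: Δl = 1.8/cos16.1° = 1.873 m; N'_4 = 119·cos16.1° − 8·1.873 = 99.3; c'Δl = 2.06; W sinα = 33.0
Slice 5: Δl = 1.2/cos26.6° = 1.342 m; N'_5 = 86·cos26.6° − 1·1.342 = 75.6; c'Δl = 1.48; W sinα = 38.5
Slice 6: Δl = 3.1/cos43.7° = 4.288 m; N'_6 = 126·cos43.7° − 5·4.288 = 69.7; c'Δl = 4.72; W sinα = 87.1
Σc'Δl = 13.3 kN/m; ΣN' = 376.3 kN/m; ΣW sinα = 156.3 kN/m
Resisting = 13.3 + 376.3·tan29.0° = 13.3 + 208.6 = 221.9 kN/m
FS = 221.9 / 156.3 = 1.420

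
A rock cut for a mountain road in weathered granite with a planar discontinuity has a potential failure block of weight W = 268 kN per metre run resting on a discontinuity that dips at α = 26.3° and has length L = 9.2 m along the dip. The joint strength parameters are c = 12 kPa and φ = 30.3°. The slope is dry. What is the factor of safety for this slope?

Resolving the block weight along and normal to the plane and applying the Mohr–Coulomb strength on the joint:
N' = W cosα = 268·cos26.3° = 240.3 kN/m
Driving force T = W sinα = 268·sin26.3° = 118.7 kN/m
Resisting force R = c·L + N'·tanφ = 12·9.2 + 240.3·tan30.3° = 110.4 + 140.4 = 250.8 kN/m
FS = R / T = 250.8 / 118.7 = 2.112

FS = 2.11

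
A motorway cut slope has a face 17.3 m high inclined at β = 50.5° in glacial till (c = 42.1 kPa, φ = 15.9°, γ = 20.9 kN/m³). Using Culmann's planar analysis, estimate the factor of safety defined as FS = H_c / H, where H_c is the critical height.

H_c = (4c/γ) · sinβ cosφ / [1 − cos(β − φ)]
    = (4·42.1/20.9) · sin50.5°·cos15.9° / [1 − cos34.6°]
    = 8.057 · 0.7421 / 0.1769 = 33.81 m
FS = H_c / H = 33.81 / 17.3 = 1.954

FS = 1.95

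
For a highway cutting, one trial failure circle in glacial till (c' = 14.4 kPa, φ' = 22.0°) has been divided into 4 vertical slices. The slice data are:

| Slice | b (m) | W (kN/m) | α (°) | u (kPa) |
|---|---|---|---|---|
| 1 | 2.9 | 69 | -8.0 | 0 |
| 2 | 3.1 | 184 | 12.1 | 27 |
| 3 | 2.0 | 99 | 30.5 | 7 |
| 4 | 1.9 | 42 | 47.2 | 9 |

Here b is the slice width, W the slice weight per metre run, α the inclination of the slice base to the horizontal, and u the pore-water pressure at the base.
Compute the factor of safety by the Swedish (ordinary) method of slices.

Ordinary method of slices: FS = Σ[c'·Δl_i + (W_i cosα_i − u_i·Δl_i)·tanφ'] / Σ W_i sinα_i, with Δl_i = b_i / cosα_i.
Slice 1: Δl = 2.9/cos(-8.0°) = 2.928 m; N'_1 = 69·cos(-8.0°) − 0·2.928 = 68.3; c'Δl = 42.17; W sinα = -9.6
Slice 2: Δl = 3.1/cos12.1° = 3.170 m; N'_2 = 184·cos12.1° − 27·3.170 = 94.3; c'Δl = 45.65; W sinα = 38.6
Slice 3: Δl = 2.0/cos30.5° = 2.321 m; N'_3 = 99·cos30.5° − 7·2.321 = 69.1; c'Δl = 33.43; W sinα = 50.2
Slice 4: Δl = 1.9/cos47.2° = 2.796 m; N'_4 = 42·cos47.2° − 9·2.796 = 3.4; c'Δl = 40.27; W sinα = 30.8
Σc'Δl = 161.5 kN/m; ΣN' = 235.1 kN/m; ΣW sinα = 110.0 kN/m
Resisting = 161.5 + 235.1·tan22.0° = 161.5 + 95.0 = 256.5 kN/m
FS = 256.5 / 110.0 = 2.331

FS = 2.33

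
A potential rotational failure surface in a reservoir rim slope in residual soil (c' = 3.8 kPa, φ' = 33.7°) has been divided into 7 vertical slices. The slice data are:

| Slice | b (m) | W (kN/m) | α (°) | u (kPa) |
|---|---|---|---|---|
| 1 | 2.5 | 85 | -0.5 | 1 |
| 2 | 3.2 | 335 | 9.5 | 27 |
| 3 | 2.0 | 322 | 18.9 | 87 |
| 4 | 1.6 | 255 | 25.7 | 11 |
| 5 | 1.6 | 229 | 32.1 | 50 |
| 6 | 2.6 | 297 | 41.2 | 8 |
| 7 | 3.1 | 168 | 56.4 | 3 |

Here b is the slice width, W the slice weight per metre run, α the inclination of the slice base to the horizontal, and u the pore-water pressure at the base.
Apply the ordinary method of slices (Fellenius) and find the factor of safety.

Ordinary method of slices: FS = Σ[c'·Δl_i + (W_i cosα_i − u_i·Δl_i)·tanφ'] / Σ W_i sinα_i, with Δl_i = b_i / cosα_i.
Slice 1: Δl = 2.5/cos(-0.5°) = 2.500 m; N'_1 = 85·cos(-0.5°) − 1·2.500 = 82.5; c'Δl = 9.50; W sinα = -0.7
Slice 2: Δl = 3.2/cos9.5° = 3.244 m; N'_2 = 335·cos9.5° − 27·3.244 = 242.8; c'Δl = 12.33; W sinα = 55.3
Slice 3: Δl = 2.0/cos18.9° = 2.114 m; N'_3 = 322·cos18.9° − 87·2.114 = 120.7; c'Δl = 8.03; W sinα = 104.3
Slice 4: Δl = 1.6/cos25.7° = 1.776 m; N'_4 = 255·cos25.7° − 11·1.776 = 210.2; c'Δl = 6.75; W sinα = 110.6
Slice 5: Δl = 1.6/cos32.1° = 1.889 m; N'_5 = 229·cos32.1° − 50·1.889 = 99.6; c'Δl = 7.18; W sinα = 121.7
Slice 6: Δl = 2.6/cos41.2° = 3.456 m; N'_6 = 297·cos41.2° − 8·3.456 = 195.8; c'Δl = 13.13; W sinα = 195.6
Slice 7: Δl = 3.1/cos56.4° = 5.602 m; N'_7 = 168·cos56.4° − 3·5.602 = 76.2; c'Δl = 21.29; W sinα = 139.9
Σc'Δl = 78.2 kN/m; ΣN' = 1027.8 kN/m; ΣW sinα = 726.7 kN/m
Resisting = 78.2 + 1027.8·tan33.7° = 78.2 + 685.5 = 763.7 kN/m
FS = 763.7 / 726.7 = 1.051

FS = 1.05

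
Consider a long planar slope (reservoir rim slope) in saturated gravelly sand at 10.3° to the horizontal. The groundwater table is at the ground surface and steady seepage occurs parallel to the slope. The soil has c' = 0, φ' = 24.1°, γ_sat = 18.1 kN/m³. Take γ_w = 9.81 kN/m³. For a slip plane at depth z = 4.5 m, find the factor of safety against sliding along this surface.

FS = 1.13

With seepage parallel to the slope and the water table at the surface, the effective normal stress on the slip plane uses the buoyant unit weight γ' = γ_sat − γ_w while the driving shear stress uses γ_sat:
FS = [c' + γ' z cos²β tanφ'] / [γ_sat z sinβ cosβ]
(For c' = 0 this reduces to FS = (γ'/γ_sat)·tanφ'/tanβ.)
γ' = 18.1 − 9.81 = 8.29 kN/m³
Numerator = 0.0 + 8.29·4.5·cos²10.3°·tan24.1° = 0.0 + 8.29·4.5·0.9680·0.4473 = 16.154 kPa
Denominator = 18.1·4.5·sin10.3°·cos10.3° = 18.1·4.5·0.1788·0.9839 = 14.329 kPa
FS = 16.154 / 14.329 = 1.127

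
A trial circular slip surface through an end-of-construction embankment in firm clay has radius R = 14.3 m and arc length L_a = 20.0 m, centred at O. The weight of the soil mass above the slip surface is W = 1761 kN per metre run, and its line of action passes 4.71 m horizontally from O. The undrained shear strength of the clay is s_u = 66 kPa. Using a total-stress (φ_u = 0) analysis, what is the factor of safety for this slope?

FS = 2.28

Taking moments about the centre O, the resisting moment is provided by the undrained shear strength acting along the arc:
M_R = s_u·L_a·R = 66·20.00·14.3 = 18876.0 kN·m/m
M_D = W·d = 1761·4.71 = 8294.3 kN·m/m
FS = M_R / M_D = 18876.0 / 8294.3 = 2.276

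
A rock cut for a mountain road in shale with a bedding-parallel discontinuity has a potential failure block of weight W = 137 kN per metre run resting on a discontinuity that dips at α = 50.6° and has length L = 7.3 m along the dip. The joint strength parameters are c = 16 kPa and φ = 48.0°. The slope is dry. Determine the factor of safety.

FS = 2.02

Resolving the block weight along and normal to the plane and applying the Mohr–Coulomb strength on the joint:
N' = W cosα = 137·cos50.6° = 87.0 kN/m
Driving force T = W sinα = 137·sin50.6° = 105.9 kN/m
Resisting force R = c·L + N'·tanφ = 16·7.3 + 87.0·tan48.0° = 116.8 + 96.6 = 213.4 kN/m
FS = R / T = 213.4 / 105.9 = 2.016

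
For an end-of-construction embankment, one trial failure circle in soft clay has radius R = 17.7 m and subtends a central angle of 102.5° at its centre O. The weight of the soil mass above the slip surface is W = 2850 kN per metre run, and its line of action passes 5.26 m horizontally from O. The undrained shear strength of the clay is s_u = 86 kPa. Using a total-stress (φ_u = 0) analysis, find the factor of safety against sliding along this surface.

FS = 3.22

Taking moments about the centre O, the resisting moment is provided by the undrained shear strength acting along the arc:
Arc length L_a = R·θ = 17.7·(102.5°·π/180) = 17.7·1.7890 = 31.66 m
M_R = s_u·L_a·R = 86·31.66·17.7 = 48199.9 kN·m/m
M_D = W·d = 2850·5.26 = 14991.0 kN·m/m
FS = M_R / M_D = 48199.9 / 14991.0 = 3.215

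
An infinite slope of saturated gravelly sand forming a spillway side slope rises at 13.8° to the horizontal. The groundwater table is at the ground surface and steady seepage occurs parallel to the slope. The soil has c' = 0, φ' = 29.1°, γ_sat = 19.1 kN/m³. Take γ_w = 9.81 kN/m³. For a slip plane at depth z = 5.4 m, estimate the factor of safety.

With seepage parallel to the slope and the water table at the surface, the effective normal stress on the slip plane uses the buoyant unit weight γ' = γ_sat − γ_w while the driving shear stress uses γ_sat:
FS = [c' + γ' z cos²β tanφ'] / [γ_sat z sinβ cosβ]
(For c' = 0 this reduces to FS = (γ'/γ_sat)·tanφ'/tanβ.)
γ' = 19.1 − 9.81 = 9.29 kN/m³
Numerator = 0.0 + 9.29·5.4·cos²13.8°·tan29.1° = 0.0 + 9.29·5.4·0.9431·0.5566 = 26.333 kPa
Denominator = 19.1·5.4·sin13.8°·cos13.8° = 19.1·5.4·0.2385·0.9711 = 23.892 kPa
FS = 26.333 / 23.892 = 1.102

FS = 1.10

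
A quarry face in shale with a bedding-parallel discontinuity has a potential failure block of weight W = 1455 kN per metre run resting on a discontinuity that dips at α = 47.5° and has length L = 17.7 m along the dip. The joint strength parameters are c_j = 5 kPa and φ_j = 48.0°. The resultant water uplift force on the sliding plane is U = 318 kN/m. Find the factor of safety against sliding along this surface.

FS = 0.77

Resolving the block weight along and normal to the plane and applying the Mohr–Coulomb strength on the joint:
N' = W cosα − U = 1455·cos47.5° − 318 = 665.0 kN/m
Driving force T = W sinα = 1455·sin47.5° = 1072.7 kN/m
Resisting force R = c_j·L + N'·tanφ_j = 5·17.7 + 665.0·tan48.0° = 88.5 + 738.5 = 827.0 kN/m
FS = R / T = 827.0 / 1072.7 = 0.771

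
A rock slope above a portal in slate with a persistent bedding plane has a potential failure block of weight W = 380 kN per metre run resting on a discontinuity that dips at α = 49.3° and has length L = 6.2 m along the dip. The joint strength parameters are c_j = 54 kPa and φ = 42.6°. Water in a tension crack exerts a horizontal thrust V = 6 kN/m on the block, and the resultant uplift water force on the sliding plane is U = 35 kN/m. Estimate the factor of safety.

FS = 1.80

Resolving the block weight along and normal to the plane and applying the Mohr–Coulomb strength on the joint:
N' = W cosα − U − V sinα = 380·cos49.3° − 35 − 6·sin49.3° = 208.2 kN/m
Driving force T = W sinα + V cosα = 380·sin49.3° + 6·cos49.3° = 292.0 kN/m
Resisting force R = c_j·L + N'·tanφ = 54·6.2 + 208.2·tan42.6° = 334.8 + 191.5 = 526.3 kN/m
FS = R / T = 526.3 / 292.0 = 1.802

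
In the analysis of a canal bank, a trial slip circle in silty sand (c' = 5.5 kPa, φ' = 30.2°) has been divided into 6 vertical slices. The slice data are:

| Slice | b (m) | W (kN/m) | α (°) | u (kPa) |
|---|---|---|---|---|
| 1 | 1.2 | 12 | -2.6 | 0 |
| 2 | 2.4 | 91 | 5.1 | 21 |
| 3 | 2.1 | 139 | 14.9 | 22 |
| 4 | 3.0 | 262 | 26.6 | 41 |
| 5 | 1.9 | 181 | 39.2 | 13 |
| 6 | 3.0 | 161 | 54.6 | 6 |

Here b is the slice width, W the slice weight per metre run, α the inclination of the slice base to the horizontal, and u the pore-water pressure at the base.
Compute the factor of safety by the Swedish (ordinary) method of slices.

Ordinary method of slices: FS = Σ[c'·Δl_i + (W_i cosα_i − u_i·Δl_i)·tanφ'] / Σ W_i sinα_i, with Δl_i = b_i / cosα_i.
Slice 1: Δl = 1.2/cos(-2.6°) = 1.201 m; N'_1 = 12·cos(-2.6°) − 0·1.201 = 12.0; c'Δl = 6.61; W sinα = -0.5
Slice 2: Δl = 2.4/cos5.1° = 2.410 m; N'_2 = 91·cos5.1° − 21·2.410 = 40.0; c'Δl = 13.25; W sinα = 8.1
Slice 3: Δl = 2.1/cos14.9° = 2.173 m; N'_3 = 139·cos14.9° − 22·2.173 = 86.5; c'Δl = 11.95; W sinα = 35.7
Slice 4: Δl = 3.0/cos26.6° = 3.355 m; N'_4 = 262·cos26.6° − 41·3.355 = 96.7; c'Δl = 18.45; W sinα = 117.3
Slice 5: Δl = 1.9/cos39.2° = 2.452 m; N'_5 = 181·cos39.2° − 13·2.452 = 108.4; c'Δl = 13.48; W sinα = 114.4
Slice 6: Δl = 3.0/cos54.6° = 5.179 m; N'_6 = 161·cos54.6° − 6·5.179 = 62.2; c'Δl = 28.48; W sinα = 131.2
Σc'Δl = 92.2 kN/m; ΣN' = 405.8 kN/m; ΣW sinα = 406.2 kN/m
Resisting = 92.2 + 405.8·tan30.2° = 92.2 + 236.2 = 328.4 kN/m
FS = 328.4 / 406.2 = 0.808

FS = 0.81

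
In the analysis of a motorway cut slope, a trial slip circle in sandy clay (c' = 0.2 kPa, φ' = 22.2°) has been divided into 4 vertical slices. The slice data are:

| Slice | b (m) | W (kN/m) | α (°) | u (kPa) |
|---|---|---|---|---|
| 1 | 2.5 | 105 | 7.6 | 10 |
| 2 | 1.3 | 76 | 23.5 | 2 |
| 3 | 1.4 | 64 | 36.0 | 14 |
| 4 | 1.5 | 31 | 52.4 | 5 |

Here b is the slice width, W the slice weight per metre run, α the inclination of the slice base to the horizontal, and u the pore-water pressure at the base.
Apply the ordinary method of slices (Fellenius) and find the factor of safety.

Ordinary method of slices: FS = Σ[c'·Δl_i + (W_i cosα_i − u_i·Δl_i)·tanφ'] / Σ W_i sinα_i, with Δl_i = b_i / cosα_i.
Slice 1: Δl = 2.5/cos7.6° = 2.522 m; N'_1 = 105·cos7.6° − 10·2.522 = 78.9; c'Δl = 0.50; W sinα = 13.9
Slice 2: Δl = 1.3/cos23.5° = 1.418 m; N'_2 = 76·cos23.5° − 2·1.418 = 66.9; c'Δl = 0.28; W sinα = 30.3
Slice 3: Δl = 1.4/cos36.0° = 1.730 m; N'_3 = 64·cos36.0° − 14·1.730 = 27.6; c'Δl = 0.35; W sinα = 37.6
Slice 4: Δl = 1.5/cos52.4° = 2.458 m; N'_4 = 31·cos52.4° − 5·2.458 = 6.6; c'Δl = 0.49; W sinα = 24.6
Σc'Δl = 1.6 kN/m; ΣN' = 179.9 kN/m; ΣW sinα = 106.4 kN/m
Resisting = 1.6 + 179.9·tan22.2° = 1.6 + 73.4 = 75.0 kN/m
FS = 75.0 / 106.4 = 0.705

FS = 0.71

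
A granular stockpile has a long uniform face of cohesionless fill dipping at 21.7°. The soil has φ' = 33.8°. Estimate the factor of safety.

For a dry cohesionless infinite slope the factor of safety is FS = tanφ' / tanβ.
FS = tan33.8° / tan21.7° = 0.6694 / 0.3979 = 1.682

FS = 1.68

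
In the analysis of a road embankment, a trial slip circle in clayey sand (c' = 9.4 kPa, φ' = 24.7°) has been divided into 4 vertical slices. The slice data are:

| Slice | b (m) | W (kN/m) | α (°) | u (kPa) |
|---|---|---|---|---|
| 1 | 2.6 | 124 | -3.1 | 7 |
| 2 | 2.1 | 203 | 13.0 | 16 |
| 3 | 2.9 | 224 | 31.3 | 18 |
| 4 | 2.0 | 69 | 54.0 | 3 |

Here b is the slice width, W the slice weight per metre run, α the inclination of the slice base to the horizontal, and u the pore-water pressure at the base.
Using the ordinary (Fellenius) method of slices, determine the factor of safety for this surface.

Ordinary method of slices: FS = Σ[c'·Δl_i + (W_i cosα_i − u_i·Δl_i)·tanφ'] / Σ W_i sinα_i, with Δl_i = b_i / cosα_i.
Slice 1: Δl = 2.6/cos(-3.1°) = 2.604 m; N'_1 = 124·cos(-3.1°) − 7·2.604 = 105.6; c'Δl = 24.48; W sinα = -6.7
Slice 2: Δl = 2.1/cos13.0° = 2.155 m; N'_2 = 203·cos13.0° − 16·2.155 = 163.3; c'Δl = 20.26; W sinα = 45.7
Slice 3: Δl = 2.9/cos31.3° = 3.394 m; N'_3 = 224·cos31.3° − 18·3.394 = 130.3; c'Δl = 31.90; W sinα = 116.4
Slice 4: Δl = 2.0/cos54.0° = 3.403 m; N'_4 = 69·cos54.0° − 3·3.403 = 30.3; c'Δl = 31.98; W sinα = 55.8
Σc'Δl = 108.6 kN/m; ΣN' = 429.6 kN/m; ΣW sinα = 211.2 kN/m
Resisting = 108.6 + 429.6·tan24.7° = 108.6 + 197.6 = 306.2 kN/m
FS = 306.2 / 211.2 = 1.450

FS = 1.45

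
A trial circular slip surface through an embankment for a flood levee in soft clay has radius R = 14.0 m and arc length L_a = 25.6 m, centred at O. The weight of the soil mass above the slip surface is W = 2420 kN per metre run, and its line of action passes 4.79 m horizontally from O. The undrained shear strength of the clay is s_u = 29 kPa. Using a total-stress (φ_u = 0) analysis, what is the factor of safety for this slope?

FS = 0.90

Taking moments about the centre O, the resisting moment is provided by the undrained shear strength acting along the arc:
M_R = s_u·L_a·R = 29·25.60·14.0 = 10393.6 kN·m/m
M_D = W·d = 2420·4.79 = 11591.8 kN·m/m
FS = M_R / M_D = 10393.6 / 11591.8 = 0.897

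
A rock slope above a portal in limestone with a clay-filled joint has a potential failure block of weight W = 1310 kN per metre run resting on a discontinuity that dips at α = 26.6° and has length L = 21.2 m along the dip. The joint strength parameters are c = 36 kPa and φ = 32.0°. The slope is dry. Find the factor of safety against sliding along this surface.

FS = 2.55

Resolving the block weight along and normal to the plane and applying the Mohr–Coulomb strength on the joint:
N' = W cosα = 1310·cos26.6° = 1171.3 kN/m
Driving force T = W sinα = 1310·sin26.6° = 586.6 kN/m
Resisting force R = c·L + N'·tanφ = 36·21.2 + 1171.3·tan32.0° = 763.2 + 731.9 = 1495.1 kN/m
FS = R / T = 1495.1 / 586.6 = 2.549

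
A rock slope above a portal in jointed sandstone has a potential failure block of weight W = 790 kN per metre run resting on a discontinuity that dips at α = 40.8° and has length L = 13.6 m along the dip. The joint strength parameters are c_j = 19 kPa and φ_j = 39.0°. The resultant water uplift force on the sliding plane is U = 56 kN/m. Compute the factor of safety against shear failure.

Resolving the block weight along and normal to the plane and applying the Mohr–Coulomb strength on the joint:
N' = W cosα − U = 790·cos40.8° − 56 = 542.0 kN/m
Driving force T = W sinα = 790·sin40.8° = 516.2 kN/m
Resisting force R = c_j·L + N'·tanφ_j = 19·13.6 + 542.0·tan39.0° = 258.4 + 438.9 = 697.3 kN/m
FS = R / T = 697.3 / 516.2 = 1.351

FS = 1.35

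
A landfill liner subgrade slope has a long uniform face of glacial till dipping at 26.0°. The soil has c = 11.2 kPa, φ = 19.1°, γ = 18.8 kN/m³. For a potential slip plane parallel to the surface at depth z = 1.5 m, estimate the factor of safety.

FS = 1.72

For an infinite slope with a slip plane parallel to the surface (no pore pressure): FS = [c + γz cos²β tanφ] / [γz sinβ cosβ].
γz = 18.8·1.5 = 28.20 kN/m²
Numerator = 11.2 + 28.20·cos²26.0°·tan19.1° = 11.2 + 28.20·0.8078·0.3463 = 19.089 kPa
Denominator = 28.20·sin26.0°·cos26.0° = 28.20·0.4384·0.8988 = 11.111 kPa
FS = 19.089 / 11.111 = 1.718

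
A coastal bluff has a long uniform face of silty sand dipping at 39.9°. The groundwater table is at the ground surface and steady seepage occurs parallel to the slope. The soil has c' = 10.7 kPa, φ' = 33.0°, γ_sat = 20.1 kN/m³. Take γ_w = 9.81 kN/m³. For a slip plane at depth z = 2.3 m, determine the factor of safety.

With seepage parallel to the slope and the water table at the surface, the effective normal stress on the slip plane uses the buoyant unit weight γ' = γ_sat − γ_w while the driving shear stress uses γ_sat:
FS = [c' + γ' z cos²β tanφ'] / [γ_sat z sinβ cosβ]
γ' = 20.1 − 9.81 = 10.29 kN/m³
Numerator = 10.7 + 10.29·2.3·cos²39.9°·tan33.0° = 10.7 + 10.29·2.3·0.5885·0.6494 = 19.746 kPa
Denominator = 20.1·2.3·sin39.9°·cos39.9° = 20.1·2.3·0.6414·0.7672 = 22.750 kPa
FS = 19.746 / 22.750 = 0.868

FS = 0.87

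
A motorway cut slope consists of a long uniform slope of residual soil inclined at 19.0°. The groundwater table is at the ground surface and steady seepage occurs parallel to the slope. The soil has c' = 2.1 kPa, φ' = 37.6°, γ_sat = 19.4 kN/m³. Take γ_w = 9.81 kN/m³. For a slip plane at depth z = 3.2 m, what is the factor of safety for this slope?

FS = 1.22

With seepage parallel to the slope and the water table at the surface, the effective normal stress on the slip plane uses the buoyant unit weight γ' = γ_sat − γ_w while the driving shear stress uses γ_sat:
FS = [c' + γ' z cos²β tanφ'] / [γ_sat z sinβ cosβ]
γ' = 19.4 − 9.81 = 9.59 kN/m³
Numerator = 2.1 + 9.59·3.2·cos²19.0°·tan37.6° = 2.1 + 9.59·3.2·0.8940·0.7701 = 23.228 kPa
Denominator = 19.4·3.2·sin19.0°·cos19.0° = 19.4·3.2·0.3256·0.9455 = 19.110 kPa
FS = 23.228 / 19.110 = 1.215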